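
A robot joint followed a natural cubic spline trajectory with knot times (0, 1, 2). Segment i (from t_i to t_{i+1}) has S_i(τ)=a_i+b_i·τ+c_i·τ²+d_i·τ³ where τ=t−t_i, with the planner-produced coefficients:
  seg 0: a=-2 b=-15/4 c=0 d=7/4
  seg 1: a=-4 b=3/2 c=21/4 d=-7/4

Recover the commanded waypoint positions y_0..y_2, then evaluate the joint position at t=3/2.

y_0 = S_0(0) = a_0 = -2
y_1 = S_1(0) = a_1 = -4
y_2 = S_1(1) = 1
t_q=3/2 is in segment 1 (τ=1/2); S_1(τ)=-69/32

y_0=-2 y_1=-4 y_2=1
S(3/2) = -69/32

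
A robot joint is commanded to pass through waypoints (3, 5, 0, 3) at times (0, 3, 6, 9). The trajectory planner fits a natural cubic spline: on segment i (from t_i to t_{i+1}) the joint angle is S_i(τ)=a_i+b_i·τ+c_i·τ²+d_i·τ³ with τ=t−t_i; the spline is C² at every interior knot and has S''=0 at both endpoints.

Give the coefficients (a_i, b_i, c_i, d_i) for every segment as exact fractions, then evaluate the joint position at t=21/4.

  seg 0: a=3 b=22/15 c=0 d=-4/45
  seg 1: a=5 b=-14/15 c=-4/5 d=5/27
  seg 2: a=0 b=-11/15 c=13/15 d=-13/135
S(21/4) = 307/320

Δ: Δ0=2/3, Δ1=-5/3, Δ2=1
row 1: diag=12, rhs=-14; c'=1/4, d'=-7/6
row 2: denom=12−3·1/4=45/4; d'=(16−3·-7/6)/(45/4)=26/15
back: M2=26/15
back: M1=-7/6−1/4·26/15=-8/5
M: M0=0, M1=-8/5, M2=26/15, M3=0
seg 0: a=3, c=M0/2=0, d=(M1−M0)/(6·3)=-4/45, b=Δ0−h0·(2M0+M1)/6=22/15
seg 1: a=5, c=M1/2=-4/5, d=(M2−M1)/(6·3)=5/27, b=Δ1−h1·(2M1+M2)/6=-14/15
seg 2: a=0, c=M2/2=13/15, d=(M3−M2)/(6·3)=-13/135, b=Δ2−h2·(2M2+M3)/6=-11/15
t_q=21/4 → seg 1, τ=9/4; S=5+-14/15·τ+-4/5·τ²+5/27·τ³=307/320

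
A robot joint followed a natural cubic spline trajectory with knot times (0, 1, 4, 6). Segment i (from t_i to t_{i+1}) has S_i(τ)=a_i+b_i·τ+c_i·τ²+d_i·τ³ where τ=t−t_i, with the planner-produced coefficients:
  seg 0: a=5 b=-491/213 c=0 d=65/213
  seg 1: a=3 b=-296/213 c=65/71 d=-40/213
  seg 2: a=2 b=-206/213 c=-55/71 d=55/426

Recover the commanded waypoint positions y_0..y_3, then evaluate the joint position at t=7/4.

y_0 = S_0(0) = a_0 = 5
y_1 = S_1(0) = a_1 = 3
y_2 = S_2(0) = a_2 = 2
y_3 = S_2(2) = -2
t_q=7/4 is in segment 1 (τ=3/4); S_1(τ)=2719/1136

y_0=5 y_1=3 y_2=2 y_3=-2
S(7/4) = 2719/1136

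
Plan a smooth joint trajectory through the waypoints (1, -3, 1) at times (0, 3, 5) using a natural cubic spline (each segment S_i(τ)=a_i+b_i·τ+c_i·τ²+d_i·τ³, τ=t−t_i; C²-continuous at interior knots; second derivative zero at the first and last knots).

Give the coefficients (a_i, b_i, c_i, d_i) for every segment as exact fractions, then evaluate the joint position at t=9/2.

Δ: Δ0=-4/3, Δ1=2
row 1: diag=10, rhs=20; c'=1/5, d'=2
back: M1=2
M: M0=0, M1=2, M2=0
seg 0: a=1, c=M0/2=0, d=(M1−M0)/(6·3)=1/9, b=Δ0−h0·(2M0+M1)/6=-7/3
seg 1: a=-3, c=M1/2=1, d=(M2−M1)/(6·2)=-1/6, b=Δ1−h1·(2M1+M2)/6=2/3
t_q=9/2 → seg 1, τ=3/2; S=-3+2/3·τ+1·τ²+-1/6·τ³=-5/16

  seg 0: a=1 b=-7/3 c=0 d=1/9
  seg 1: a=-3 b=2/3 c=1 d=-1/6
S(9/2) = -5/16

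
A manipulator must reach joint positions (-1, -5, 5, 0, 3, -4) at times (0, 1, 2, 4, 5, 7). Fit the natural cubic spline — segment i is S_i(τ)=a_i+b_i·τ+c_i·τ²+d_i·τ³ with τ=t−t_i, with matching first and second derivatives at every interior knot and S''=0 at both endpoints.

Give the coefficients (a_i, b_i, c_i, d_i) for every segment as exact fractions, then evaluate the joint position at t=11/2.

  seg 0: a=-1 b=-11913/1418 c=0 d=6241/1418
  seg 1: a=-5 b=3405/709 c=18723/1418 d=-11353/1418
  seg 2: a=5 b=10197/1418 c=-7668/709 d=8465/2836
  seg 3: a=0 b=-357/1418 c=10059/1418 d=-2724/709
  seg 4: a=3 b=3417/1418 c=-6285/1418 d=2095/2836
S(11/2) = 72355/22688

Δ: Δ0=-4, Δ1=10, Δ2=-5/2, Δ3=3, Δ4=-7/2
row 1: diag=4, rhs=84; c'=1/4, d'=21
row 2: denom=6−1·1/4=23/4; d'=(-75−1·21)/(23/4)=-384/23
row 3: denom=6−2·8/23=122/23; d'=(33−2·-384/23)/(122/23)=1527/122
row 4: denom=6−1·23/122=709/122; d'=(-39−1·1527/122)/(709/122)=-6285/709
back: M4=-6285/709
back: M3=1527/122−23/122·-6285/709=10059/709
back: M2=-384/23−8/23·10059/709=-15336/709
back: M1=21−1/4·-15336/709=18723/709
M: M0=0, M1=18723/709, M2=-15336/709, M3=10059/709, M4=-6285/709, M5=0
seg 0: a=-1, c=M0/2=0, d=(M1−M0)/(6·1)=6241/1418, b=Δ0−h0·(2M0+M1)/6=-11913/1418
seg 1: a=-5, c=M1/2=18723/1418, d=(M2−M1)/(6·1)=-11353/1418, b=Δ1−h1·(2M1+M2)/6=3405/709
seg 2: a=5, c=M2/2=-7668/709, d=(M3−M2)/(6·2)=8465/2836, b=Δ2−h2·(2M2+M3)/6=10197/1418
seg 3: a=0, c=M3/2=10059/1418, d=(M4−M3)/(6·1)=-2724/709, b=Δ3−h3·(2M3+M4)/6=-357/1418
seg 4: a=3, c=M4/2=-6285/1418, d=(M5−M4)/(6·2)=2095/2836, b=Δ4−h4·(2M4+M5)/6=3417/1418
t_q=11/2 → seg 4, τ=1/2; S=3+3417/1418·τ+-6285/1418·τ²+2095/2836·τ³=72355/22688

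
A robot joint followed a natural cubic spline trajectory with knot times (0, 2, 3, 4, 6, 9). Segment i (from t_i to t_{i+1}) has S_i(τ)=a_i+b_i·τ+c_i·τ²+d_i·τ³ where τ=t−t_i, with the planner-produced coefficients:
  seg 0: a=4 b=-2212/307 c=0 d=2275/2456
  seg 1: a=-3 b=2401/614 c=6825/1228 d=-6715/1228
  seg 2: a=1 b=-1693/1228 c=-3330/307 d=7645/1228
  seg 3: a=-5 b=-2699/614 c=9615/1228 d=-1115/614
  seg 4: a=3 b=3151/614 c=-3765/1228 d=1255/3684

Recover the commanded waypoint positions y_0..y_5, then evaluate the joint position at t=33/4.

y_0=4 y_1=-3 y_2=1 y_3=-5 y_4=3 y_5=0
S(33/4) = 228369/78592

y_0 = S_0(0) = a_0 = 4
y_1 = S_1(0) = a_1 = -3
y_2 = S_2(0) = a_2 = 1
y_3 = S_3(0) = a_3 = -5
y_4 = S_4(0) = a_4 = 3
y_5 = S_4(3) = 0
t_q=33/4 is in segment 4 (τ=9/4); S_4(τ)=228369/78592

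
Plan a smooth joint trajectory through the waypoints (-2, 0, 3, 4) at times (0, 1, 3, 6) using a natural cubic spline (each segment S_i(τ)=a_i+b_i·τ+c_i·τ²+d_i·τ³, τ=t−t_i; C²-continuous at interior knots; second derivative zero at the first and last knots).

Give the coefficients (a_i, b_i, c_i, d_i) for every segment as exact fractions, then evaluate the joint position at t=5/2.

Δ: Δ0=2, Δ1=3/2, Δ2=1/3
row 1: diag=6, rhs=-3; c'=1/3, d'=-1/2
row 2: denom=10−2·1/3=28/3; d'=(-7−2·-1/2)/(28/3)=-9/14
back: M2=-9/14
back: M1=-1/2−1/3·-9/14=-2/7
M: M0=0, M1=-2/7, M2=-9/14, M3=0
seg 0: a=-2, c=M0/2=0, d=(M1−M0)/(6·1)=-1/21, b=Δ0−h0·(2M0+M1)/6=43/21
seg 1: a=0, c=M1/2=-1/7, d=(M2−M1)/(6·2)=-5/168, b=Δ1−h1·(2M1+M2)/6=40/21
seg 2: a=3, c=M2/2=-9/28, d=(M3−M2)/(6·3)=1/28, b=Δ2−h2·(2M2+M3)/6=41/42
t_q=5/2 → seg 1, τ=3/2; S=0+40/21·τ+-1/7·τ²+-5/168·τ³=1091/448

  seg 0: a=-2 b=43/21 c=0 d=-1/21
  seg 1: a=0 b=40/21 c=-1/7 d=-5/168
  seg 2: a=3 b=41/42 c=-9/28 d=1/28
S(5/2) = 1091/448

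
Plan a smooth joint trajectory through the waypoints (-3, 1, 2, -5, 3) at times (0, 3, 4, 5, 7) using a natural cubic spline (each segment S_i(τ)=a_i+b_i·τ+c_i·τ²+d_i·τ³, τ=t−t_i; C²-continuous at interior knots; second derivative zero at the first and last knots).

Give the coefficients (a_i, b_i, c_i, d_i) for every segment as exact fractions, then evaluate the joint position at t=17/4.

  seg 0: a=-3 b=125/267 c=0 d=77/801
  seg 1: a=1 b=818/267 c=77/89 d=-782/267
  seg 2: a=2 b=-1066/267 c=-705/89 d=1312/267
  seg 3: a=-5 b=-1360/267 c=607/89 d=-607/534
S(17/4) = 831/1424

Δ: Δ0=4/3, Δ1=1, Δ2=-7, Δ3=4
row 1: diag=8, rhs=-2; c'=1/8, d'=-1/4
row 2: denom=4−1·1/8=31/8; d'=(-48−1·-1/4)/(31/8)=-382/31
row 3: denom=6−1·8/31=178/31; d'=(66−1·-382/31)/(178/31)=1214/89
back: M3=1214/89
back: M2=-382/31−8/31·1214/89=-1410/89
back: M1=-1/4−1/8·-1410/89=154/89
M: M0=0, M1=154/89, M2=-1410/89, M3=1214/89, M4=0
seg 0: a=-3, c=M0/2=0, d=(M1−M0)/(6·3)=77/801, b=Δ0−h0·(2M0+M1)/6=125/267
seg 1: a=1, c=M1/2=77/89, d=(M2−M1)/(6·1)=-782/267, b=Δ1−h1·(2M1+M2)/6=818/267
seg 2: a=2, c=M2/2=-705/89, d=(M3−M2)/(6·1)=1312/267, b=Δ2−h2·(2M2+M3)/6=-1066/267
seg 3: a=-5, c=M3/2=607/89, d=(M4−M3)/(6·2)=-607/534, b=Δ3−h3·(2M3+M4)/6=-1360/267
t_q=17/4 → seg 2, τ=1/4; S=2+-1066/267·τ+-705/89·τ²+1312/267·τ³=831/1424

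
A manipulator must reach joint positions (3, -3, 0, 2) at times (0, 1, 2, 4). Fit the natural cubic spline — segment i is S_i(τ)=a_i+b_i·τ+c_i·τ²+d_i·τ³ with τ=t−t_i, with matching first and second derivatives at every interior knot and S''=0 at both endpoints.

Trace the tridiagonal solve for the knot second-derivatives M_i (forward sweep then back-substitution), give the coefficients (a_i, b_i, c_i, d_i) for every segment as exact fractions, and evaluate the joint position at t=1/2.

Δ: Δ0=-6, Δ1=3, Δ2=1
row 1: diag=4, rhs=54; c'=1/4, d'=27/2
row 2: denom=6−1·1/4=23/4; d'=(-12−1·27/2)/(23/4)=-102/23
back: M2=-102/23
back: M1=27/2−1/4·-102/23=336/23
M: M0=0, M1=336/23, M2=-102/23, M3=0
seg 0: a=3, c=M0/2=0, d=(M1−M0)/(6·1)=56/23, b=Δ0−h0·(2M0+M1)/6=-194/23
seg 1: a=-3, c=M1/2=168/23, d=(M2−M1)/(6·1)=-73/23, b=Δ1−h1·(2M1+M2)/6=-26/23
seg 2: a=0, c=M2/2=-51/23, d=(M3−M2)/(6·2)=17/46, b=Δ2−h2·(2M2+M3)/6=91/23
t_q=1/2 → seg 0, τ=1/2; S=3+-194/23·τ+0·τ²+56/23·τ³=-21/23

  seg 0: a=3 b=-194/23 c=0 d=56/23
  seg 1: a=-3 b=-26/23 c=168/23 d=-73/23
  seg 2: a=0 b=91/23 c=-51/23 d=17/46
S(1/2) = -21/23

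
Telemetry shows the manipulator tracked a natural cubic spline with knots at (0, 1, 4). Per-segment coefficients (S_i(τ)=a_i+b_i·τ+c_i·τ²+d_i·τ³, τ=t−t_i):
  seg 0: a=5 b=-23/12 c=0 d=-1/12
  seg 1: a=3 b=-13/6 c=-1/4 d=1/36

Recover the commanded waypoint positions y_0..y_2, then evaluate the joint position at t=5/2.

y_0=5 y_1=3 y_2=-5
S(5/2) = -23/32

y_0 = S_0(0) = a_0 = 5
y_1 = S_1(0) = a_1 = 3
y_2 = S_1(3) = -5
t_q=5/2 is in segment 1 (τ=3/2); S_1(τ)=-23/32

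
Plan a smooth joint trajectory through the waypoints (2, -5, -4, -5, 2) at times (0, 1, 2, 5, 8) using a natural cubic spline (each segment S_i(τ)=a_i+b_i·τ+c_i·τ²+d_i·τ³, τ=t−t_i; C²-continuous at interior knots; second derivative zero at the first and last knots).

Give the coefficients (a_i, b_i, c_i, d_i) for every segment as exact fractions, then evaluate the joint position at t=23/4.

  seg 0: a=2 b=-64/7 c=0 d=15/7
  seg 1: a=-5 b=-19/7 c=45/7 d=-19/7
  seg 2: a=-4 b=2 c=-12/7 d=59/189
  seg 3: a=-5 b=1/7 c=23/21 d=-23/189
S(23/4) = -277/64

Δ: Δ0=-7, Δ1=1, Δ2=-1/3, Δ3=7/3
row 1: diag=4, rhs=48; c'=1/4, d'=12
row 2: denom=8−1·1/4=31/4; d'=(-8−1·12)/(31/4)=-80/31
row 3: denom=12−3·12/31=336/31; d'=(16−3·-80/31)/(336/31)=46/21
back: M3=46/21
back: M2=-80/31−12/31·46/21=-24/7
back: M1=12−1/4·-24/7=90/7
M: M0=0, M1=90/7, M2=-24/7, M3=46/21, M4=0
seg 0: a=2, c=M0/2=0, d=(M1−M0)/(6·1)=15/7, b=Δ0−h0·(2M0+M1)/6=-64/7
seg 1: a=-5, c=M1/2=45/7, d=(M2−M1)/(6·1)=-19/7, b=Δ1−h1·(2M1+M2)/6=-19/7
seg 2: a=-4, c=M2/2=-12/7, d=(M3−M2)/(6·3)=59/189, b=Δ2−h2·(2M2+M3)/6=2
seg 3: a=-5, c=M3/2=23/21, d=(M4−M3)/(6·3)=-23/189, b=Δ3−h3·(2M3+M4)/6=1/7
t_q=23/4 → seg 3, τ=3/4; S=-5+1/7·τ+23/21·τ²+-23/189·τ³=-277/64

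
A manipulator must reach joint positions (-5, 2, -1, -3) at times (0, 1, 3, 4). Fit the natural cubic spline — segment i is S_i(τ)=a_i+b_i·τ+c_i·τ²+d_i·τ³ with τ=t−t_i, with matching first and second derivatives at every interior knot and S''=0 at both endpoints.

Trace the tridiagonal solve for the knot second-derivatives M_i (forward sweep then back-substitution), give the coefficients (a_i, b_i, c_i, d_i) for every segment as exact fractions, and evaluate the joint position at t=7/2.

  seg 0: a=-5 b=137/16 c=0 d=-25/16
  seg 1: a=2 b=31/8 c=-75/16 d=1
  seg 2: a=-1 b=-23/8 c=21/16 d=-7/16
S(7/2) = -277/128

Δ: Δ0=7, Δ1=-3/2, Δ2=-2
row 1: diag=6, rhs=-51; c'=1/3, d'=-17/2
row 2: denom=6−2·1/3=16/3; d'=(-3−2·-17/2)/(16/3)=21/8
back: M2=21/8
back: M1=-17/2−1/3·21/8=-75/8
M: M0=0, M1=-75/8, M2=21/8, M3=0
seg 0: a=-5, c=M0/2=0, d=(M1−M0)/(6·1)=-25/16, b=Δ0−h0·(2M0+M1)/6=137/16
seg 1: a=2, c=M1/2=-75/16, d=(M2−M1)/(6·2)=1, b=Δ1−h1·(2M1+M2)/6=31/8
seg 2: a=-1, c=M2/2=21/16, d=(M3−M2)/(6·1)=-7/16, b=Δ2−h2·(2M2+M3)/6=-23/8
t_q=7/2 → seg 2, τ=1/2; S=-1+-23/8·τ+21/16·τ²+-7/16·τ³=-277/128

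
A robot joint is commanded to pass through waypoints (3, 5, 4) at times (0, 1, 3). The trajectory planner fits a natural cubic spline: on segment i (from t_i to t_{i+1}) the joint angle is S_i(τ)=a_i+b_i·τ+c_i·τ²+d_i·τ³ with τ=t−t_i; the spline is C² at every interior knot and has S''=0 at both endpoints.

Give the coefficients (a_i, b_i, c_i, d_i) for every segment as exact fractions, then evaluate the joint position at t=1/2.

  seg 0: a=3 b=29/12 c=0 d=-5/12
  seg 1: a=5 b=7/6 c=-5/4 d=5/24
S(1/2) = 133/32

Δ: Δ0=2, Δ1=-1/2
row 1: diag=6, rhs=-15; c'=1/3, d'=-5/2
back: M1=-5/2
M: M0=0, M1=-5/2, M2=0
seg 0: a=3, c=M0/2=0, d=(M1−M0)/(6·1)=-5/12, b=Δ0−h0·(2M0+M1)/6=29/12
seg 1: a=5, c=M1/2=-5/4, d=(M2−M1)/(6·2)=5/24, b=Δ1−h1·(2M1+M2)/6=7/6
t_q=1/2 → seg 0, τ=1/2; S=3+29/12·τ+0·τ²+-5/12·τ³=133/32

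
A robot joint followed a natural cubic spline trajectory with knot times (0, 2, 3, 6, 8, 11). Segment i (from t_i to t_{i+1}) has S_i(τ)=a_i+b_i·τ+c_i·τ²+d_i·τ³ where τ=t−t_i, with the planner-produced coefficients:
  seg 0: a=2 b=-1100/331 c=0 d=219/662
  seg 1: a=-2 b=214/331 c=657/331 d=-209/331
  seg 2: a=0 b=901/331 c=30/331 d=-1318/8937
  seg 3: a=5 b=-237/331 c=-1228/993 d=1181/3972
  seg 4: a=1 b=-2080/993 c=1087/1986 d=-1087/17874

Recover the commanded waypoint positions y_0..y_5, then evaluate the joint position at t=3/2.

y_0=2 y_1=-2 y_2=0 y_3=5 y_4=1 y_5=-2
S(3/2) = -9895/5296

y_0 = S_0(0) = a_0 = 2
y_1 = S_1(0) = a_1 = -2
y_2 = S_2(0) = a_2 = 0
y_3 = S_3(0) = a_3 = 5
y_4 = S_4(0) = a_4 = 1
y_5 = S_4(3) = -2
t_q=3/2 is in segment 0 (τ=3/2); S_0(τ)=-9895/5296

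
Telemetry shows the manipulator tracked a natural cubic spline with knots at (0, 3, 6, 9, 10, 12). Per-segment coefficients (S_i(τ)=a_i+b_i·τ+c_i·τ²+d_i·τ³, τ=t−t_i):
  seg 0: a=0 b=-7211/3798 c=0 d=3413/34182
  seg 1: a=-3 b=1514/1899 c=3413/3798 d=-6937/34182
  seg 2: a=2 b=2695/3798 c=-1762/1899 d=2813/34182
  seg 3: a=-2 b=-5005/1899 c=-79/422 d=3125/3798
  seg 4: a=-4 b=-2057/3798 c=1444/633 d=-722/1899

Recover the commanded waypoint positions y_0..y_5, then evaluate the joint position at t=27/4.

y_0 = S_0(0) = a_0 = 0
y_1 = S_1(0) = a_1 = -3
y_2 = S_2(0) = a_2 = 2
y_3 = S_3(0) = a_3 = -2
y_4 = S_4(0) = a_4 = -4
y_5 = S_4(2) = 1
t_q=27/4 is in segment 2 (τ=3/4); S_2(τ)=55231/27008

y_0=0 y_1=-3 y_2=2 y_3=-2 y_4=-4 y_5=1
S(27/4) = 55231/27008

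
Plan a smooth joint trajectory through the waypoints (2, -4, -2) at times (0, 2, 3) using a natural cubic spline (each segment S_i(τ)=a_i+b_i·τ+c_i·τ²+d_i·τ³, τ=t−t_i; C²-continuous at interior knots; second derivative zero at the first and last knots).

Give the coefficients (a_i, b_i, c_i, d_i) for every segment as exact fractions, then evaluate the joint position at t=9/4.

  seg 0: a=2 b=-14/3 c=0 d=5/12
  seg 1: a=-4 b=1/3 c=5/2 d=-5/6
S(9/4) = -483/128

Δ: Δ0=-3, Δ1=2
row 1: diag=6, rhs=30; c'=1/6, d'=5
back: M1=5
M: M0=0, M1=5, M2=0
seg 0: a=2, c=M0/2=0, d=(M1−M0)/(6·2)=5/12, b=Δ0−h0·(2M0+M1)/6=-14/3
seg 1: a=-4, c=M1/2=5/2, d=(M2−M1)/(6·1)=-5/6, b=Δ1−h1·(2M1+M2)/6=1/3
t_q=9/4 → seg 1, τ=1/4; S=-4+1/3·τ+5/2·τ²+-5/6·τ³=-483/128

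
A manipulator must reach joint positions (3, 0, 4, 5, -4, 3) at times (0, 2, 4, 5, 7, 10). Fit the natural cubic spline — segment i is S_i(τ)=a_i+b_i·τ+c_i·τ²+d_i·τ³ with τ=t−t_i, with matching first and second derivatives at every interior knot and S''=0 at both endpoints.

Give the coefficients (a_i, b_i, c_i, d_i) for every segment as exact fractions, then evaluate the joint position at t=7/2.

Δ: Δ0=-3/2, Δ1=2, Δ2=1, Δ3=-9/2, Δ4=7/3
row 1: diag=8, rhs=21; c'=1/4, d'=21/8
row 2: denom=6−2·1/4=11/2; d'=(-6−2·21/8)/(11/2)=-45/22
row 3: denom=6−1·2/11=64/11; d'=(-33−1·-45/22)/(64/11)=-681/128
row 4: denom=10−2·11/32=149/16; d'=(41−2·-681/128)/(149/16)=3305/596
back: M4=3305/596
back: M3=-681/128−11/32·3305/596=-4307/596
back: M2=-45/22−2/11·-4307/596=-109/149
back: M1=21/8−1/4·-109/149=3347/1192
M: M0=0, M1=3347/1192, M2=-109/149, M3=-4307/596, M4=3305/596, M5=0
seg 0: a=3, c=M0/2=0, d=(M1−M0)/(6·2)=3347/14304, b=Δ0−h0·(2M0+M1)/6=-8711/3576
seg 1: a=0, c=M1/2=3347/2384, d=(M2−M1)/(6·2)=-4219/14304, b=Δ1−h1·(2M1+M2)/6=665/1788
seg 2: a=4, c=M2/2=-109/298, d=(M3−M2)/(6·1)=-3871/3576, b=Δ2−h2·(2M2+M3)/6=8755/3576
seg 3: a=5, c=M3/2=-4307/1192, d=(M4−M3)/(6·2)=1903/1788, b=Δ3−h3·(2M3+M4)/6=-2737/1788
seg 4: a=-4, c=M4/2=3305/1192, d=(M5−M4)/(6·3)=-3305/10728, b=Δ4−h4·(2M4+M5)/6=-5743/1788
t_q=7/2 → seg 1, τ=3/2; S=0+665/1788·τ+3347/2384·τ²+-4219/14304·τ³=103801/38144

  seg 0: a=3 b=-8711/3576 c=0 d=3347/14304
  seg 1: a=0 b=665/1788 c=3347/2384 d=-4219/14304
  seg 2: a=4 b=8755/3576 c=-109/298 d=-3871/3576
  seg 3: a=5 b=-2737/1788 c=-4307/1192 d=1903/1788
  seg 4: a=-4 b=-5743/1788 c=3305/1192 d=-3305/10728
S(7/2) = 103801/38144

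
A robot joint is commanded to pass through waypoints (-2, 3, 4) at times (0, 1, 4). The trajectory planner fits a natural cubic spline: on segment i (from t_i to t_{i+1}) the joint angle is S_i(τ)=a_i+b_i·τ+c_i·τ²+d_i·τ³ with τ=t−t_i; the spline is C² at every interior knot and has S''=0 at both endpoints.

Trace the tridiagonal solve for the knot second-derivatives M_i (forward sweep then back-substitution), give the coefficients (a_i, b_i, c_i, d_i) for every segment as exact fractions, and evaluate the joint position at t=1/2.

  seg 0: a=-2 b=67/12 c=0 d=-7/12
  seg 1: a=3 b=23/6 c=-7/4 d=7/36
S(1/2) = 23/32

Δ: Δ0=5, Δ1=1/3
row 1: diag=8, rhs=-28; c'=3/8, d'=-7/2
back: M1=-7/2
M: M0=0, M1=-7/2, M2=0
seg 0: a=-2, c=M0/2=0, d=(M1−M0)/(6·1)=-7/12, b=Δ0−h0·(2M0+M1)/6=67/12
seg 1: a=3, c=M1/2=-7/4, d=(M2−M1)/(6·3)=7/36, b=Δ1−h1·(2M1+M2)/6=23/6
t_q=1/2 → seg 0, τ=1/2; S=-2+67/12·τ+0·τ²+-7/12·τ³=23/32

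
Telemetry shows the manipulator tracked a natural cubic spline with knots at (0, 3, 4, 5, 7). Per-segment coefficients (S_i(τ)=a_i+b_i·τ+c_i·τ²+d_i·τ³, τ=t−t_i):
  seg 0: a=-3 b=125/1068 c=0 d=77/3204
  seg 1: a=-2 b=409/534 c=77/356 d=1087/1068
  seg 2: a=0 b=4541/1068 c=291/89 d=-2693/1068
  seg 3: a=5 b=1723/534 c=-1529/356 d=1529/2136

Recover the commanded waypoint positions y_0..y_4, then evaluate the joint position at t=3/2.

y_0=-3 y_1=-2 y_2=0 y_3=5 y_4=0
S(3/2) = -7813/2848

y_0 = S_0(0) = a_0 = -3
y_1 = S_1(0) = a_1 = -2
y_2 = S_2(0) = a_2 = 0
y_3 = S_3(0) = a_3 = 5
y_4 = S_3(2) = 0
t_q=3/2 is in segment 0 (τ=3/2); S_0(τ)=-7813/2848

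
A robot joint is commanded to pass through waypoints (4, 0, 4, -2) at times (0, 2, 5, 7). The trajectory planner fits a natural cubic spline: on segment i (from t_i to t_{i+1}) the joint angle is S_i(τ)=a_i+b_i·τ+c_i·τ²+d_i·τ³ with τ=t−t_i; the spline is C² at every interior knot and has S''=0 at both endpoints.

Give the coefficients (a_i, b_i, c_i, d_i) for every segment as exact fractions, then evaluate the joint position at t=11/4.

  seg 0: a=4 b=-824/273 c=0 d=139/546
  seg 1: a=0 b=10/273 c=139/91 d=-23/63
  seg 2: a=4 b=-179/273 c=-160/91 d=80/273
S(11/4) = 4267/5824

Δ: Δ0=-2, Δ1=4/3, Δ2=-3
row 1: diag=10, rhs=20; c'=3/10, d'=2
row 2: denom=10−3·3/10=91/10; d'=(-26−3·2)/(91/10)=-320/91
back: M2=-320/91
back: M1=2−3/10·-320/91=278/91
M: M0=0, M1=278/91, M2=-320/91, M3=0
seg 0: a=4, c=M0/2=0, d=(M1−M0)/(6·2)=139/546, b=Δ0−h0·(2M0+M1)/6=-824/273
seg 1: a=0, c=M1/2=139/91, d=(M2−M1)/(6·3)=-23/63, b=Δ1−h1·(2M1+M2)/6=10/273
seg 2: a=4, c=M2/2=-160/91, d=(M3−M2)/(6·2)=80/273, b=Δ2−h2·(2M2+M3)/6=-179/273
t_q=11/4 → seg 1, τ=3/4; S=0+10/273·τ+139/91·τ²+-23/63·τ³=4267/5824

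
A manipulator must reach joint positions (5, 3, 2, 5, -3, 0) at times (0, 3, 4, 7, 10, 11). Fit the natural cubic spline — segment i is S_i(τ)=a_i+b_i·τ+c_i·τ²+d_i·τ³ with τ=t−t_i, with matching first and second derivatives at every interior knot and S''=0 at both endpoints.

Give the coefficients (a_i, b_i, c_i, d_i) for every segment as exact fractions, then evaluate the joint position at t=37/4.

Δ: Δ0=-2/3, Δ1=-1, Δ2=1, Δ3=-8/3, Δ4=3
row 1: diag=8, rhs=-2; c'=1/8, d'=-1/4
row 2: denom=8−1·1/8=63/8; d'=(12−1·-1/4)/(63/8)=14/9
row 3: denom=12−3·8/21=76/7; d'=(-22−3·14/9)/(76/7)=-140/57
row 4: denom=8−3·21/76=545/76; d'=(34−3·-140/57)/(545/76)=3144/545
back: M4=3144/545
back: M3=-140/57−21/76·3144/545=-6622/1635
back: M2=14/9−8/21·-6622/1635=5066/1635
back: M1=-1/4−1/8·5066/1635=-1042/1635
M: M0=0, M1=-1042/1635, M2=5066/1635, M3=-6622/1635, M4=3144/545, M5=0
seg 0: a=5, c=M0/2=0, d=(M1−M0)/(6·3)=-521/14715, b=Δ0−h0·(2M0+M1)/6=-569/1635
seg 1: a=3, c=M1/2=-521/1635, d=(M2−M1)/(6·1)=1018/1635, b=Δ1−h1·(2M1+M2)/6=-2132/1635
seg 2: a=2, c=M2/2=2533/1635, d=(M3−M2)/(6·3)=-1948/4905, b=Δ2−h2·(2M2+M3)/6=-8/109
seg 3: a=5, c=M3/2=-3311/1635, d=(M4−M3)/(6·3)=8027/14715, b=Δ3−h3·(2M3+M4)/6=-818/545
seg 4: a=-3, c=M4/2=1572/545, d=(M5−M4)/(6·1)=-524/545, b=Δ4−h4·(2M4+M5)/6=587/545
t_q=37/4 → seg 3, τ=9/4; S=5+-818/545·τ+-3311/1635·τ²+8027/14715·τ³=-84251/34880

  seg 0: a=5 b=-569/1635 c=0 d=-521/14715
  seg 1: a=3 b=-2132/1635 c=-521/1635 d=1018/1635
  seg 2: a=2 b=-8/109 c=2533/1635 d=-1948/4905
  seg 3: a=5 b=-818/545 c=-3311/1635 d=8027/14715
  seg 4: a=-3 b=587/545 c=1572/545 d=-524/545
S(37/4) = -84251/34880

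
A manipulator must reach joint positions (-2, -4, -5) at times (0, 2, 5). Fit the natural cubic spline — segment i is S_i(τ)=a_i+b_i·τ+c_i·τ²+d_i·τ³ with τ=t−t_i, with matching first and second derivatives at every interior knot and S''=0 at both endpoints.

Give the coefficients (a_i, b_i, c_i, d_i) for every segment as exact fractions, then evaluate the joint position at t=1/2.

Δ: Δ0=-1, Δ1=-1/3
row 1: diag=10, rhs=4; c'=3/10, d'=2/5
back: M1=2/5
M: M0=0, M1=2/5, M2=0
seg 0: a=-2, c=M0/2=0, d=(M1−M0)/(6·2)=1/30, b=Δ0−h0·(2M0+M1)/6=-17/15
seg 1: a=-4, c=M1/2=1/5, d=(M2−M1)/(6·3)=-1/45, b=Δ1−h1·(2M1+M2)/6=-11/15
t_q=1/2 → seg 0, τ=1/2; S=-2+-17/15·τ+0·τ²+1/30·τ³=-41/16

  seg 0: a=-2 b=-17/15 c=0 d=1/30
  seg 1: a=-4 b=-11/15 c=1/5 d=-1/45
S(1/2) = -41/16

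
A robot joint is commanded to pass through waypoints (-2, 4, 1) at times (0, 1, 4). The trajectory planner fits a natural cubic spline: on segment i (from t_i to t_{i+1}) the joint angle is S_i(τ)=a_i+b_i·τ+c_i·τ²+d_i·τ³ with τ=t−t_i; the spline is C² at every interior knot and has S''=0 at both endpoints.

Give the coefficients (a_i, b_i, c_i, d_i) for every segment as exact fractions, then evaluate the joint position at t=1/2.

Δ: Δ0=6, Δ1=-1
row 1: diag=8, rhs=-42; c'=3/8, d'=-21/4
back: M1=-21/4
M: M0=0, M1=-21/4, M2=0
seg 0: a=-2, c=M0/2=0, d=(M1−M0)/(6·1)=-7/8, b=Δ0−h0·(2M0+M1)/6=55/8
seg 1: a=4, c=M1/2=-21/8, d=(M2−M1)/(6·3)=7/24, b=Δ1−h1·(2M1+M2)/6=17/4
t_q=1/2 → seg 0, τ=1/2; S=-2+55/8·τ+0·τ²+-7/8·τ³=85/64

  seg 0: a=-2 b=55/8 c=0 d=-7/8
  seg 1: a=4 b=17/4 c=-21/8 d=7/24
S(1/2) = 85/64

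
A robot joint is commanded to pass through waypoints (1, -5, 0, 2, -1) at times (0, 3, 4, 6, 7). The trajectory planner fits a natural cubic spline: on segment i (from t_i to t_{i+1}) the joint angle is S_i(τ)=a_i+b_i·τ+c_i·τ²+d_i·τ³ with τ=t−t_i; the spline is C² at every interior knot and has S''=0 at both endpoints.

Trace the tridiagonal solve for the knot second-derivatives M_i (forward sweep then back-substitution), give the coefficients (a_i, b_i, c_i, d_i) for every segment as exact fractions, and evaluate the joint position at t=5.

Δ: Δ0=-2, Δ1=5, Δ2=1, Δ3=-3
row 1: diag=8, rhs=42; c'=1/8, d'=21/4
row 2: denom=6−1·1/8=47/8; d'=(-24−1·21/4)/(47/8)=-234/47
row 3: denom=6−2·16/47=250/47; d'=(-24−2·-234/47)/(250/47)=-66/25
back: M3=-66/25
back: M2=-234/47−16/47·-66/25=-102/25
back: M1=21/4−1/8·-102/25=144/25
M: M0=0, M1=144/25, M2=-102/25, M3=-66/25, M4=0
seg 0: a=1, c=M0/2=0, d=(M1−M0)/(6·3)=8/25, b=Δ0−h0·(2M0+M1)/6=-122/25
seg 1: a=-5, c=M1/2=72/25, d=(M2−M1)/(6·1)=-41/25, b=Δ1−h1·(2M1+M2)/6=94/25
seg 2: a=0, c=M2/2=-51/25, d=(M3−M2)/(6·2)=3/25, b=Δ2−h2·(2M2+M3)/6=23/5
seg 3: a=2, c=M3/2=-33/25, d=(M4−M3)/(6·1)=11/25, b=Δ3−h3·(2M3+M4)/6=-53/25
t_q=5 → seg 2, τ=1; S=0+23/5·τ+-51/25·τ²+3/25·τ³=67/25

  seg 0: a=1 b=-122/25 c=0 d=8/25
  seg 1: a=-5 b=94/25 c=72/25 d=-41/25
  seg 2: a=0 b=23/5 c=-51/25 d=3/25
  seg 3: a=2 b=-53/25 c=-33/25 d=11/25
S(5) = 67/25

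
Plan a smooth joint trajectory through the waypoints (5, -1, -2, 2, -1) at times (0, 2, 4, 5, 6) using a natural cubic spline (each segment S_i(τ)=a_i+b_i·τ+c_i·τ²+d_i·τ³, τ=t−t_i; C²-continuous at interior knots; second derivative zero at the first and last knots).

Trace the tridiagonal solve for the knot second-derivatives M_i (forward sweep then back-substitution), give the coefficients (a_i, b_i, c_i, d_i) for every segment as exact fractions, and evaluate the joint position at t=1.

Δ: Δ0=-3, Δ1=-1/2, Δ2=4, Δ3=-3
row 1: diag=8, rhs=15; c'=1/4, d'=15/8
row 2: denom=6−2·1/4=11/2; d'=(27−2·15/8)/(11/2)=93/22
row 3: denom=4−1·2/11=42/11; d'=(-42−1·93/22)/(42/11)=-339/28
back: M3=-339/28
back: M2=93/22−2/11·-339/28=45/7
back: M1=15/8−1/4·45/7=15/56
M: M0=0, M1=15/56, M2=45/7, M3=-339/28, M4=0
seg 0: a=5, c=M0/2=0, d=(M1−M0)/(6·2)=5/224, b=Δ0−h0·(2M0+M1)/6=-173/56
seg 1: a=-1, c=M1/2=15/112, d=(M2−M1)/(6·2)=115/224, b=Δ1−h1·(2M1+M2)/6=-79/28
seg 2: a=-2, c=M2/2=45/14, d=(M3−M2)/(6·1)=-173/56, b=Δ2−h2·(2M2+M3)/6=31/8
seg 3: a=2, c=M3/2=-339/56, d=(M4−M3)/(6·1)=113/56, b=Δ3−h3·(2M3+M4)/6=29/28
t_q=1 → seg 0, τ=1; S=5+-173/56·τ+0·τ²+5/224·τ³=433/224

  seg 0: a=5 b=-173/56 c=0 d=5/224
  seg 1: a=-1 b=-79/28 c=15/112 d=115/224
  seg 2: a=-2 b=31/8 c=45/14 d=-173/56
  seg 3: a=2 b=29/28 c=-339/56 d=113/56
S(1) = 433/224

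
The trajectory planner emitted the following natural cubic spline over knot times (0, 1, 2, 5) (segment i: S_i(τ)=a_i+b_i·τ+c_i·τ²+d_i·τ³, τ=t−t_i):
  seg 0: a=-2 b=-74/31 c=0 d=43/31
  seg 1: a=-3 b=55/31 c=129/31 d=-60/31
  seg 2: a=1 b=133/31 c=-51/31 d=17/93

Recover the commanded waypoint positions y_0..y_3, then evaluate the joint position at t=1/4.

y_0=-2 y_1=-3 y_2=1 y_3=4
S(1/4) = -5109/1984

y_0 = S_0(0) = a_0 = -2
y_1 = S_1(0) = a_1 = -3
y_2 = S_2(0) = a_2 = 1
y_3 = S_2(3) = 4
t_q=1/4 is in segment 0 (τ=1/4); S_0(τ)=-5109/1984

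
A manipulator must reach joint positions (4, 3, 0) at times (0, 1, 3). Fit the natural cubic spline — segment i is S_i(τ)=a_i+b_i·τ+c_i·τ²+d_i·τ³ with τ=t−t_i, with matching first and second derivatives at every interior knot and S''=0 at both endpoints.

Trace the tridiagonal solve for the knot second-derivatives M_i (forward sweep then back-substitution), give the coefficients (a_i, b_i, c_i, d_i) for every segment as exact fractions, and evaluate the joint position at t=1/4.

Δ: Δ0=-1, Δ1=-3/2
row 1: diag=6, rhs=-3; c'=1/3, d'=-1/2
back: M1=-1/2
M: M0=0, M1=-1/2, M2=0
seg 0: a=4, c=M0/2=0, d=(M1−M0)/(6·1)=-1/12, b=Δ0−h0·(2M0+M1)/6=-11/12
seg 1: a=3, c=M1/2=-1/4, d=(M2−M1)/(6·2)=1/24, b=Δ1−h1·(2M1+M2)/6=-7/6
t_q=1/4 → seg 0, τ=1/4; S=4+-11/12·τ+0·τ²+-1/12·τ³=965/256

  seg 0: a=4 b=-11/12 c=0 d=-1/12
  seg 1: a=3 b=-7/6 c=-1/4 d=1/24
S(1/4) = 965/256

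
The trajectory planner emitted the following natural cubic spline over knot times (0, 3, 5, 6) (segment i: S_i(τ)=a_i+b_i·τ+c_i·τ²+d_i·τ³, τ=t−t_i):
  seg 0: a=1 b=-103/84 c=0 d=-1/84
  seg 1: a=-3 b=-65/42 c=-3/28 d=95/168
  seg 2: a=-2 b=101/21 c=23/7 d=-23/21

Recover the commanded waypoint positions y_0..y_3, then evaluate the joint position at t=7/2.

y_0=1 y_1=-3 y_2=-2 y_3=5
S(7/2) = -1671/448

y_0 = S_0(0) = a_0 = 1
y_1 = S_1(0) = a_1 = -3
y_2 = S_2(0) = a_2 = -2
y_3 = S_2(1) = 5
t_q=7/2 is in segment 1 (τ=1/2); S_1(τ)=-1671/448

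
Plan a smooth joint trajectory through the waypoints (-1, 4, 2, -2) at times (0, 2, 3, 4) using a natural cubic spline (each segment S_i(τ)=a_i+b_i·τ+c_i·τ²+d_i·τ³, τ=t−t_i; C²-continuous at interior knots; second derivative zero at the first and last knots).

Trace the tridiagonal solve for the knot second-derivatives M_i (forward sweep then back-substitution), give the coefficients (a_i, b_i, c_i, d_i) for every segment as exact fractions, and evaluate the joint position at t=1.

Δ: Δ0=5/2, Δ1=-2, Δ2=-4
row 1: diag=6, rhs=-27; c'=1/6, d'=-9/2
row 2: denom=4−1·1/6=23/6; d'=(-12−1·-9/2)/(23/6)=-45/23
back: M2=-45/23
back: M1=-9/2−1/6·-45/23=-96/23
M: M0=0, M1=-96/23, M2=-45/23, M3=0
seg 0: a=-1, c=M0/2=0, d=(M1−M0)/(6·2)=-8/23, b=Δ0−h0·(2M0+M1)/6=179/46
seg 1: a=4, c=M1/2=-48/23, d=(M2−M1)/(6·1)=17/46, b=Δ1−h1·(2M1+M2)/6=-13/46
seg 2: a=2, c=M2/2=-45/46, d=(M3−M2)/(6·1)=15/46, b=Δ2−h2·(2M2+M3)/6=-77/23
t_q=1 → seg 0, τ=1; S=-1+179/46·τ+0·τ²+-8/23·τ³=117/46

  seg 0: a=-1 b=179/46 c=0 d=-8/23
  seg 1: a=4 b=-13/46 c=-48/23 d=17/46
  seg 2: a=2 b=-77/23 c=-45/46 d=15/46
S(1) = 117/46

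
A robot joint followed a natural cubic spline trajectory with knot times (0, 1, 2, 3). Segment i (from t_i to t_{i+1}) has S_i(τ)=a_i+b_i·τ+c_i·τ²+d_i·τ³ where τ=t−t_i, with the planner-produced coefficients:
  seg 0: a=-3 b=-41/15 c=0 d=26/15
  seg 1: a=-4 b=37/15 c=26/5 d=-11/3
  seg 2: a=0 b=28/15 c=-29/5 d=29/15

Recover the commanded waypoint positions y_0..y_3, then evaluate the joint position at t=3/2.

y_0 = S_0(0) = a_0 = -3
y_1 = S_1(0) = a_1 = -4
y_2 = S_2(0) = a_2 = 0
y_3 = S_2(1) = -2
t_q=3/2 is in segment 1 (τ=1/2); S_1(τ)=-77/40

y_0=-3 y_1=-4 y_2=0 y_3=-2
S(3/2) = -77/40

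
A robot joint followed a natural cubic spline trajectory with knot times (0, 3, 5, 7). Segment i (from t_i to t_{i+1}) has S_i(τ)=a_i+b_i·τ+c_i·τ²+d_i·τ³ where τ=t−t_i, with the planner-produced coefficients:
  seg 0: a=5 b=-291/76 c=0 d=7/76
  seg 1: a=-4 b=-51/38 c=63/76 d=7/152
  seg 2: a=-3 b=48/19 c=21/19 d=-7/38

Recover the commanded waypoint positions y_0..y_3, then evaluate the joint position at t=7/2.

y_0=5 y_1=-4 y_2=-3 y_3=5
S(7/2) = -5421/1216

y_0 = S_0(0) = a_0 = 5
y_1 = S_1(0) = a_1 = -4
y_2 = S_2(0) = a_2 = -3
y_3 = S_2(2) = 5
t_q=7/2 is in segment 1 (τ=1/2); S_1(τ)=-5421/1216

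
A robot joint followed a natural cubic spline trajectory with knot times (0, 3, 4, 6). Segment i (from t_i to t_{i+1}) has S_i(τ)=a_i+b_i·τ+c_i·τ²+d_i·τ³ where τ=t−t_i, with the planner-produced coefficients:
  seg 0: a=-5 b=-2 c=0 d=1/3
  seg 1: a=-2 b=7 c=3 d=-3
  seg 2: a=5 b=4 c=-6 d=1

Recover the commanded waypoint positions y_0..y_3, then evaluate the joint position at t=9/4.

y_0 = S_0(0) = a_0 = -5
y_1 = S_1(0) = a_1 = -2
y_2 = S_2(0) = a_2 = 5
y_3 = S_2(2) = -3
t_q=9/4 is in segment 0 (τ=9/4); S_0(τ)=-365/64

y_0=-5 y_1=-2 y_2=5 y_3=-3
S(9/4) = -365/64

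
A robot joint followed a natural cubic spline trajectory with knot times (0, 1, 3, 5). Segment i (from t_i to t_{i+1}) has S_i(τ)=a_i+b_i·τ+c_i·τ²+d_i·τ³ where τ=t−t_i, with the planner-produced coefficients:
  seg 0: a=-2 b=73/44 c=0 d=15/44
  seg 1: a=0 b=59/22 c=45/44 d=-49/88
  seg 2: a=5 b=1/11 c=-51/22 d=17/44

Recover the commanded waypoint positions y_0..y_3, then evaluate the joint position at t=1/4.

y_0=-2 y_1=0 y_2=5 y_3=-1
S(1/4) = -4449/2816

y_0 = S_0(0) = a_0 = -2
y_1 = S_1(0) = a_1 = 0
y_2 = S_2(0) = a_2 = 5
y_3 = S_2(2) = -1
t_q=1/4 is in segment 0 (τ=1/4); S_0(τ)=-4449/2816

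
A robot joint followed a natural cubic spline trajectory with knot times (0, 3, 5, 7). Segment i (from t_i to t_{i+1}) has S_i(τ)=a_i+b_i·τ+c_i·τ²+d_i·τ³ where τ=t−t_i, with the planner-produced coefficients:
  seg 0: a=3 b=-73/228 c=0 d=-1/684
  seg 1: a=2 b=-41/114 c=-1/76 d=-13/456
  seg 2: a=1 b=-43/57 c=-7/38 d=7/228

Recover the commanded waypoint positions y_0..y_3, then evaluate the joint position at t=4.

y_0 = S_0(0) = a_0 = 3
y_1 = S_1(0) = a_1 = 2
y_2 = S_2(0) = a_2 = 1
y_3 = S_2(2) = -1
t_q=4 is in segment 1 (τ=1); S_1(τ)=243/152

y_0=3 y_1=2 y_2=1 y_3=-1
S(4) = 243/152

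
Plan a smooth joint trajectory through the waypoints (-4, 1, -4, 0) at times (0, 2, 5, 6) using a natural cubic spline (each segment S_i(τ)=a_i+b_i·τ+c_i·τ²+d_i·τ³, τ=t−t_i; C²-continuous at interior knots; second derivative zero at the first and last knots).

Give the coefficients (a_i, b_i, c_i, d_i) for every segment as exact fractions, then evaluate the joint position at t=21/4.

  seg 0: a=-4 b=1669/426 c=0 d=-151/426
  seg 1: a=1 b=-143/426 c=-151/71 d=239/426
  seg 2: a=-4 b=437/213 c=415/142 d=-415/426
S(21/4) = -30169/9088

Δ: Δ0=5/2, Δ1=-5/3, Δ2=4
row 1: diag=10, rhs=-25; c'=3/10, d'=-5/2
row 2: denom=8−3·3/10=71/10; d'=(34−3·-5/2)/(71/10)=415/71
back: M2=415/71
back: M1=-5/2−3/10·415/71=-302/71
M: M0=0, M1=-302/71, M2=415/71, M3=0
seg 0: a=-4, c=M0/2=0, d=(M1−M0)/(6·2)=-151/426, b=Δ0−h0·(2M0+M1)/6=1669/426
seg 1: a=1, c=M1/2=-151/71, d=(M2−M1)/(6·3)=239/426, b=Δ1−h1·(2M1+M2)/6=-143/426
seg 2: a=-4, c=M2/2=415/142, d=(M3−M2)/(6·1)=-415/426, b=Δ2−h2·(2M2+M3)/6=437/213
t_q=21/4 → seg 2, τ=1/4; S=-4+437/213·τ+415/142·τ²+-415/426·τ³=-30169/9088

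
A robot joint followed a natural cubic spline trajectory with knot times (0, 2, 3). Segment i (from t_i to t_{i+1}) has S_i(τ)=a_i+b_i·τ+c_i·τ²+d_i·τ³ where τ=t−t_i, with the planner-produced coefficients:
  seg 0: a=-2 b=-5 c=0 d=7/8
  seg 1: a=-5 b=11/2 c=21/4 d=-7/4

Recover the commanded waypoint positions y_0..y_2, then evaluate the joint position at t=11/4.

y_0 = S_0(0) = a_0 = -2
y_1 = S_1(0) = a_1 = -5
y_2 = S_1(1) = 4
t_q=11/4 is in segment 1 (τ=3/4); S_1(τ)=343/256

y_0=-2 y_1=-5 y_2=4
S(11/4) = 343/256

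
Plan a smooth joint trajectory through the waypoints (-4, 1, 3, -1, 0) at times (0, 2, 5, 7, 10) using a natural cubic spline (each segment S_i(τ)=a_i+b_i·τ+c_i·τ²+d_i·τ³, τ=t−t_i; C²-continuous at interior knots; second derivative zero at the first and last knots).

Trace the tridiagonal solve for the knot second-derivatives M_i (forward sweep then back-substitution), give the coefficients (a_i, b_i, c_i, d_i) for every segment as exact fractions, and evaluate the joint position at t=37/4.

  seg 0: a=-4 b=2339/870 c=0 d=-41/870
  seg 1: a=1 b=1847/870 c=-41/145 d=-529/7830
  seg 2: a=3 b=-608/435 c=-155/174 d=171/580
  seg 3: a=-1 b=-619/435 c=382/435 d=-382/3915
S(37/4) = -805/928

Δ: Δ0=5/2, Δ1=2/3, Δ2=-2, Δ3=1/3
row 1: diag=10, rhs=-11; c'=3/10, d'=-11/10
row 2: denom=10−3·3/10=91/10; d'=(-16−3·-11/10)/(91/10)=-127/91
row 3: denom=10−2·20/91=870/91; d'=(14−2·-127/91)/(870/91)=764/435
back: M3=764/435
back: M2=-127/91−20/91·764/435=-155/87
back: M1=-11/10−3/10·-155/87=-82/145
M: M0=0, M1=-82/145, M2=-155/87, M3=764/435, M4=0
seg 0: a=-4, c=M0/2=0, d=(M1−M0)/(6·2)=-41/870, b=Δ0−h0·(2M0+M1)/6=2339/870
seg 1: a=1, c=M1/2=-41/145, d=(M2−M1)/(6·3)=-529/7830, b=Δ1−h1·(2M1+M2)/6=1847/870
seg 2: a=3, c=M2/2=-155/174, d=(M3−M2)/(6·2)=171/580, b=Δ2−h2·(2M2+M3)/6=-608/435
seg 3: a=-1, c=M3/2=382/435, d=(M4−M3)/(6·3)=-382/3915, b=Δ3−h3·(2M3+M4)/6=-619/435
t_q=37/4 → seg 3, τ=9/4; S=-1+-619/435·τ+382/435·τ²+-382/3915·τ³=-805/928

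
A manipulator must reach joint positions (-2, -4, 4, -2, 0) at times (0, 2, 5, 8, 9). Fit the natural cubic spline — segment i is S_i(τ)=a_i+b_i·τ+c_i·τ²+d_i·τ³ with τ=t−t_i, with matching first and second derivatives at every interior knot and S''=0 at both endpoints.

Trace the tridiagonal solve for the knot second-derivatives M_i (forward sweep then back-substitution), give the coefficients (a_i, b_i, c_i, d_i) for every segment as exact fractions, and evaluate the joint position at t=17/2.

Δ: Δ0=-1, Δ1=8/3, Δ2=-2, Δ3=2
row 1: diag=10, rhs=22; c'=3/10, d'=11/5
row 2: denom=12−3·3/10=111/10; d'=(-28−3·11/5)/(111/10)=-346/111
row 3: denom=8−3·10/37=266/37; d'=(24−3·-346/111)/(266/37)=617/133
back: M3=617/133
back: M2=-346/111−10/37·617/133=-1744/399
back: M1=11/5−3/10·-1744/399=467/133
M: M0=0, M1=467/133, M2=-1744/399, M3=617/133, M4=0
seg 0: a=-2, c=M0/2=0, d=(M1−M0)/(6·2)=467/1596, b=Δ0−h0·(2M0+M1)/6=-866/399
seg 1: a=-4, c=M1/2=467/266, d=(M2−M1)/(6·3)=-3145/7182, b=Δ1−h1·(2M1+M2)/6=535/399
seg 2: a=4, c=M2/2=-872/399, d=(M3−M2)/(6·3)=3595/7182, b=Δ2−h2·(2M2+M3)/6=41/798
seg 3: a=-2, c=M3/2=617/266, d=(M4−M3)/(6·1)=-617/798, b=Δ3−h3·(2M3+M4)/6=181/399
t_q=17/2 → seg 3, τ=1/2; S=-2+181/399·τ+617/266·τ²+-617/798·τ³=-2745/2128

  seg 0: a=-2 b=-866/399 c=0 d=467/1596
  seg 1: a=-4 b=535/399 c=467/266 d=-3145/7182
  seg 2: a=4 b=41/798 c=-872/399 d=3595/7182
  seg 3: a=-2 b=181/399 c=617/266 d=-617/798
S(17/2) = -2745/2128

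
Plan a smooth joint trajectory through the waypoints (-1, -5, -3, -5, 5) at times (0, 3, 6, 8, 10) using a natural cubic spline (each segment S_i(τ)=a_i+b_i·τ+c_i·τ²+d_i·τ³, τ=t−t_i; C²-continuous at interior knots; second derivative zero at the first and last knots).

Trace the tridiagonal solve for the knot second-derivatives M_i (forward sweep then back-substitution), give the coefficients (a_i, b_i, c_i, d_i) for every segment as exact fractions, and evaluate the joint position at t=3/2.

  seg 0: a=-1 b=-451/210 c=0 d=19/210
  seg 1: a=-5 b=31/105 c=57/70 d=-29/126
  seg 2: a=-3 b=-31/30 c=-44/35 d=107/168
  seg 3: a=-5 b=166/105 c=359/140 d=-359/840
S(3/2) = -2193/560

Δ: Δ0=-4/3, Δ1=2/3, Δ2=-1, Δ3=5
row 1: diag=12, rhs=12; c'=1/4, d'=1
row 2: denom=10−3·1/4=37/4; d'=(-10−3·1)/(37/4)=-52/37
row 3: denom=8−2·8/37=280/37; d'=(36−2·-52/37)/(280/37)=359/70
back: M3=359/70
back: M2=-52/37−8/37·359/70=-88/35
back: M1=1−1/4·-88/35=57/35
M: M0=0, M1=57/35, M2=-88/35, M3=359/70, M4=0
seg 0: a=-1, c=M0/2=0, d=(M1−M0)/(6·3)=19/210, b=Δ0−h0·(2M0+M1)/6=-451/210
seg 1: a=-5, c=M1/2=57/70, d=(M2−M1)/(6·3)=-29/126, b=Δ1−h1·(2M1+M2)/6=31/105
seg 2: a=-3, c=M2/2=-44/35, d=(M3−M2)/(6·2)=107/168, b=Δ2−h2·(2M2+M3)/6=-31/30
seg 3: a=-5, c=M3/2=359/140, d=(M4−M3)/(6·2)=-359/840, b=Δ3−h3·(2M3+M4)/6=166/105
t_q=3/2 → seg 0, τ=3/2; S=-1+-451/210·τ+0·τ²+19/210·τ³=-2193/560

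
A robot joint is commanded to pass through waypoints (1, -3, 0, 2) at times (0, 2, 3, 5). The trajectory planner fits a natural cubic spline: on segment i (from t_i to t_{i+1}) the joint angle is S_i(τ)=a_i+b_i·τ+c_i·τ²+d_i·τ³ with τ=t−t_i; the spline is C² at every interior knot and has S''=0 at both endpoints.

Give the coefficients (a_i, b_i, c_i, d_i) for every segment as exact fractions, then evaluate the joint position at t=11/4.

Δ: Δ0=-2, Δ1=3, Δ2=1
row 1: diag=6, rhs=30; c'=1/6, d'=5
row 2: denom=6−1·1/6=35/6; d'=(-12−1·5)/(35/6)=-102/35
back: M2=-102/35
back: M1=5−1/6·-102/35=192/35
M: M0=0, M1=192/35, M2=-102/35, M3=0
seg 0: a=1, c=M0/2=0, d=(M1−M0)/(6·2)=16/35, b=Δ0−h0·(2M0+M1)/6=-134/35
seg 1: a=-3, c=M1/2=96/35, d=(M2−M1)/(6·1)=-7/5, b=Δ1−h1·(2M1+M2)/6=58/35
seg 2: a=0, c=M2/2=-51/35, d=(M3−M2)/(6·2)=17/70, b=Δ2−h2·(2M2+M3)/6=103/35
t_q=11/4 → seg 1, τ=3/4; S=-3+58/35·τ+96/35·τ²+-7/5·τ³=-1803/2240

  seg 0: a=1 b=-134/35 c=0 d=16/35
  seg 1: a=-3 b=58/35 c=96/35 d=-7/5
  seg 2: a=0 b=103/35 c=-51/35 d=17/70
S(11/4) = -1803/2240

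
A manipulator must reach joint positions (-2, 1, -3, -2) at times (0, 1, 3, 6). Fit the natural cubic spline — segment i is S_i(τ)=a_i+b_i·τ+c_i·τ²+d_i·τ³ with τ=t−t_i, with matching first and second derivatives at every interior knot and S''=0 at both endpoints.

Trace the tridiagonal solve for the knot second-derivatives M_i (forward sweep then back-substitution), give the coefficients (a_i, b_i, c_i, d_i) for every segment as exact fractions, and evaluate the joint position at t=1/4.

Δ: Δ0=3, Δ1=-2, Δ2=1/3
row 1: diag=6, rhs=-30; c'=1/3, d'=-5
row 2: denom=10−2·1/3=28/3; d'=(14−2·-5)/(28/3)=18/7
back: M2=18/7
back: M1=-5−1/3·18/7=-41/7
M: M0=0, M1=-41/7, M2=18/7, M3=0
seg 0: a=-2, c=M0/2=0, d=(M1−M0)/(6·1)=-41/42, b=Δ0−h0·(2M0+M1)/6=167/42
seg 1: a=1, c=M1/2=-41/14, d=(M2−M1)/(6·2)=59/84, b=Δ1−h1·(2M1+M2)/6=22/21
seg 2: a=-3, c=M2/2=9/7, d=(M3−M2)/(6·3)=-1/7, b=Δ2−h2·(2M2+M3)/6=-47/21
t_q=1/4 → seg 0, τ=1/4; S=-2+167/42·τ+0·τ²+-41/42·τ³=-915/896

  seg 0: a=-2 b=167/42 c=0 d=-41/42
  seg 1: a=1 b=22/21 c=-41/14 d=59/84
  seg 2: a=-3 b=-47/21 c=9/7 d=-1/7
S(1/4) = -915/896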